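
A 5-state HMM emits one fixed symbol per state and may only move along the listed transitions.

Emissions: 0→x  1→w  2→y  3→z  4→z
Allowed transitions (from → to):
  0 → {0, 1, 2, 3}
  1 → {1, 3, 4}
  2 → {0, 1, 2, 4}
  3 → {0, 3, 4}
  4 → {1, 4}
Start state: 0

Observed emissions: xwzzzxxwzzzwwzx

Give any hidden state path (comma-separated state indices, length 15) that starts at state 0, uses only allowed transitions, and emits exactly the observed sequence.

  pos 0: x in {0}, choose 0; start
  pos 1: w in {1}, choose 1; 0->1 ok
  pos 2: z in {3,4}, choose 3; 1->3 ok
  pos 3: z in {3,4}, choose 3; 3->3 ok
  pos 4: z in {3,4}, choose 3; 3->3 ok
  pos 5: x in {0}, choose 0; 3->0 ok
  pos 6: x in {0}, choose 0; 0->0 ok
  pos 7: w in {1}, choose 1; 0->1 ok
  pos 8: z in {3,4}, choose 4; 1->4 ok
  pos 9: z in {3,4}, choose 4; 4->4 ok
  pos 10: z in {3,4}, choose 4; 4->4 ok
  pos 11: w in {1}, choose 1; 4->1 ok
  pos 12: w in {1}, choose 1; 1->1 ok
  pos 13: z in {3,4}, choose 3; 1->3 ok
  pos 14: x in {0}, choose 0; 3->0 ok

0,1,3,3,3,0,0,1,4,4,4,1,1,3,0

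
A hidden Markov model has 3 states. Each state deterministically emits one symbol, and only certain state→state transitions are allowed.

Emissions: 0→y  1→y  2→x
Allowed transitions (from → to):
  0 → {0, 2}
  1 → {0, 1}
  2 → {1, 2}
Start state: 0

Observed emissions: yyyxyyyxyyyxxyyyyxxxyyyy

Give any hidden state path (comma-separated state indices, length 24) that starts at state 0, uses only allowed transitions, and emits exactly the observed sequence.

0,0,0,2,1,0,0,2,1,1,0,2,2,1,1,1,0,2,2,2,1,1,1,1

  pos 0: y in {0,1}, choose 0; start
  pos 1: y in {0,1}, choose 0; 0->0 ok
  pos 2: y in {0,1}, choose 0; 0->0 ok
  pos 3: x in {2}, choose 2; 0->2 ok
  pos 4: y in {0,1}, choose 1; 2->1 ok
  pos 5: y in {0,1}, choose 0; 1->0 ok
  pos 6: y in {0,1}, choose 0; 0->0 ok
  pos 7: x in {2}, choose 2; 0->2 ok
  pos 8: y in {0,1}, choose 1; 2->1 ok
  pos 9: y in {0,1}, choose 1; 1->1 ok
  pos 10: y in {0,1}, choose 0; 1->0 ok
  pos 11: x in {2}, choose 2; 0->2 ok
  pos 12: x in {2}, choose 2; 2->2 ok
  pos 13: y in {0,1}, choose 1; 2->1 ok
  pos 14: y in {0,1}, choose 1; 1->1 ok
  pos 15: y in {0,1}, choose 1; 1->1 ok
  pos 16: y in {0,1}, choose 0; 1->0 ok
  pos 17: x in {2}, choose 2; 0->2 ok
  pos 18: x in {2}, choose 2; 2->2 ok
  pos 19: x in {2}, choose 2; 2->2 ok
  pos 20: y in {0,1}, choose 1; 2->1 ok
  pos 21: y in {0,1}, choose 1; 1->1 ok
  pos 22: y in {0,1}, choose 1; 1->1 ok
  pos 23: y in {0,1}, choose 1; 1->1 ok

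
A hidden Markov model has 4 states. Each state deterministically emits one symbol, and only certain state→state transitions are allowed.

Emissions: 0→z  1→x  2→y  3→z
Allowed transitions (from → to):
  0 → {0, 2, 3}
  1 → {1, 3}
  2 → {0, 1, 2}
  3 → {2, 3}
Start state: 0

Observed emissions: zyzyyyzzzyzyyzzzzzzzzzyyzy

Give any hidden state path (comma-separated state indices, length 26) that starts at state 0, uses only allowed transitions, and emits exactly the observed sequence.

  0: obs=z cand={0,3} pick 0 [start]
  1: obs=y cand={2} pick 2 [0->2 ok]
  2: obs=z cand={0,3} pick 0 [2->0 ok]
  3: obs=y cand={2} pick 2 [0->2 ok]
  4: obs=y cand={2} pick 2 [2->2 ok]
  5: obs=y cand={2} pick 2 [2->2 ok]
  6: obs=z cand={0,3} pick 0 [2->0 ok]
  7: obs=z cand={0,3} pick 0 [0->0 ok]
  8: obs=z cand={0,3} pick 3 [0->3 ok]
  9: obs=y cand={2} pick 2 [3->2 ok]
  10: obs=z cand={0,3} pick 0 [2->0 ok]
  11: obs=y cand={2} pick 2 [0->2 ok]
  12: obs=y cand={2} pick 2 [2->2 ok]
  13: obs=z cand={0,3} pick 0 [2->0 ok]
  14: obs=z cand={0,3} pick 0 [0->0 ok]
  15: obs=z cand={0,3} pick 0 [0->0 ok]
  16: obs=z cand={0,3} pick 0 [0->0 ok]
  17: obs=z cand={0,3} pick 0 [0->0 ok]
  18: obs=z cand={0,3} pick 0 [0->0 ok]
  19: obs=z cand={0,3} pick 0 [0->0 ok]
  20: obs=z cand={0,3} pick 3 [0->3 ok]
  21: obs=z cand={0,3} pick 3 [3->3 ok]
  22: obs=y cand={2} pick 2 [3->2 ok]
  23: obs=y cand={2} pick 2 [2->2 ok]
  24: obs=z cand={0,3} pick 0 [2->0 ok]
  25: obs=y cand={2} pick 2 [0->2 ok]

0,2,0,2,2,2,0,0,3,2,0,2,2,0,0,0,0,0,0,0,3,3,2,2,0,2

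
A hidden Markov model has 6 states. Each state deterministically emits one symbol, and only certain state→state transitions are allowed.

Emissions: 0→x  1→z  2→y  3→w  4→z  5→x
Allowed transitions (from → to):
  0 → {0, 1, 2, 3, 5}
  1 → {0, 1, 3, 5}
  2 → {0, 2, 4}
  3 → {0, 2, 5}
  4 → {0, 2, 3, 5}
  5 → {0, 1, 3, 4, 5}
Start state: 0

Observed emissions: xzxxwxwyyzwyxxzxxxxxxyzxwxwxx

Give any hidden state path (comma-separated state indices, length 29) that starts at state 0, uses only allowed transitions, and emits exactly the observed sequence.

  t0 'x' -> {0,5}, take 0 (start)
  t1 'z' -> {1,4}, take 1 (0->1 ok)
  t2 'x' -> {0,5}, take 5 (1->5 ok)
  t3 'x' -> {0,5}, take 0 (5->0 ok)
  t4 'w' -> {3}, take 3 (0->3 ok)
  t5 'x' -> {0,5}, take 0 (3->0 ok)
  t6 'w' -> {3}, take 3 (0->3 ok)
  t7 'y' -> {2}, take 2 (3->2 ok)
  t8 'y' -> {2}, take 2 (2->2 ok)
  t9 'z' -> {1,4}, take 4 (2->4 ok)
  t10 'w' -> {3}, take 3 (4->3 ok)
  t11 'y' -> {2}, take 2 (3->2 ok)
  t12 'x' -> {0,5}, take 0 (2->0 ok)
  t13 'x' -> {0,5}, take 5 (0->5 ok)
  t14 'z' -> {1,4}, take 4 (5->4 ok)
  t15 'x' -> {0,5}, take 0 (4->0 ok)
  t16 'x' -> {0,5}, take 0 (0->0 ok)
  t17 'x' -> {0,5}, take 0 (0->0 ok)
  t18 'x' -> {0,5}, take 0 (0->0 ok)
  t19 'x' -> {0,5}, take 0 (0->0 ok)
  t20 'x' -> {0,5}, take 0 (0->0 ok)
  t21 'y' -> {2}, take 2 (0->2 ok)
  t22 'z' -> {1,4}, take 4 (2->4 ok)
  t23 'x' -> {0,5}, take 5 (4->5 ok)
  t24 'w' -> {3}, take 3 (5->3 ok)
  t25 'x' -> {0,5}, take 5 (3->5 ok)
  t26 'w' -> {3}, take 3 (5->3 ok)
  t27 'x' -> {0,5}, take 5 (3->5 ok)
  t28 'x' -> {0,5}, take 0 (5->0 ok)

0,1,5,0,3,0,3,2,2,4,3,2,0,5,4,0,0,0,0,0,0,2,4,5,3,5,3,5,0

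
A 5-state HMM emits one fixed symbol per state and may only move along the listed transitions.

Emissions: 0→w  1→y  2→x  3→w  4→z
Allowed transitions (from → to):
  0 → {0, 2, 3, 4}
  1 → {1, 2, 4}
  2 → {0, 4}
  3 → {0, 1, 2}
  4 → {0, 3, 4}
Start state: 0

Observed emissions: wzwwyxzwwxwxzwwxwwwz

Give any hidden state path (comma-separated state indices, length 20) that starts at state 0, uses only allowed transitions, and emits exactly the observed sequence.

0,4,0,3,1,2,4,0,0,2,0,2,4,3,0,2,0,3,0,4

  [0] w  {0,3}  => 0  start
  [1] z  {4}  => 4  0->4 ok
  [2] w  {0,3}  => 0  4->0 ok
  [3] w  {0,3}  => 3  0->3 ok
  [4] y  {1}  => 1  3->1 ok
  [5] x  {2}  => 2  1->2 ok
  [6] z  {4}  => 4  2->4 ok
  [7] w  {0,3}  => 0  4->0 ok
  [8] w  {0,3}  => 0  0->0 ok
  [9] x  {2}  => 2  0->2 ok
  [10] w  {0,3}  => 0  2->0 ok
  [11] x  {2}  => 2  0->2 ok
  [12] z  {4}  => 4  2->4 ok
  [13] w  {0,3}  => 3  4->3 ok
  [14] w  {0,3}  => 0  3->0 ok
  [15] x  {2}  => 2  0->2 ok
  [16] w  {0,3}  => 0  2->0 ok
  [17] w  {0,3}  => 3  0->3 ok
  [18] w  {0,3}  => 0  3->0 ok
  [19] z  {4}  => 4  0->4 ok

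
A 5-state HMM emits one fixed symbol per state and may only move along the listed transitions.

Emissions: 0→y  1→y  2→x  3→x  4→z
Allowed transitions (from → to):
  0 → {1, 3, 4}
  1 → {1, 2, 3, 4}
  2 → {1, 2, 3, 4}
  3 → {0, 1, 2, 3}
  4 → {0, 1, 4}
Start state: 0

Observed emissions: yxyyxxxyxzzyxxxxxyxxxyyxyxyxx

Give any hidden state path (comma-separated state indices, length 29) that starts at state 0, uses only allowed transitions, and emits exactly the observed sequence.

0,3,1,1,2,3,2,1,2,4,4,1,3,3,2,3,3,0,3,3,2,1,1,3,1,3,1,2,2

  pos 0: y in {0,1}, choose 0; start
  pos 1: x in {2,3}, choose 3; 0->3 ok
  pos 2: y in {0,1}, choose 1; 3->1 ok
  pos 3: y in {0,1}, choose 1; 1->1 ok
  pos 4: x in {2,3}, choose 2; 1->2 ok
  pos 5: x in {2,3}, choose 3; 2->3 ok
  pos 6: x in {2,3}, choose 2; 3->2 ok
  pos 7: y in {0,1}, choose 1; 2->1 ok
  pos 8: x in {2,3}, choose 2; 1->2 ok
  pos 9: z in {4}, choose 4; 2->4 ok
  pos 10: z in {4}, choose 4; 4->4 ok
  pos 11: y in {0,1}, choose 1; 4->1 ok
  pos 12: x in {2,3}, choose 3; 1->3 ok
  pos 13: x in {2,3}, choose 3; 3->3 ok
  pos 14: x in {2,3}, choose 2; 3->2 ok
  pos 15: x in {2,3}, choose 3; 2->3 ok
  pos 16: x in {2,3}, choose 3; 3->3 ok
  pos 17: y in {0,1}, choose 0; 3->0 ok
  pos 18: x in {2,3}, choose 3; 0->3 ok
  pos 19: x in {2,3}, choose 3; 3->3 ok
  pos 20: x in {2,3}, choose 2; 3->2 ok
  pos 21: y in {0,1}, choose 1; 2->1 ok
  pos 22: y in {0,1}, choose 1; 1->1 ok
  pos 23: x in {2,3}, choose 3; 1->3 ok
  pos 24: y in {0,1}, choose 1; 3->1 ok
  pos 25: x in {2,3}, choose 3; 1->3 ok
  pos 26: y in {0,1}, choose 1; 3->1 ok
  pos 27: x in {2,3}, choose 2; 1->2 ok
  pos 28: x in {2,3}, choose 2; 2->2 ok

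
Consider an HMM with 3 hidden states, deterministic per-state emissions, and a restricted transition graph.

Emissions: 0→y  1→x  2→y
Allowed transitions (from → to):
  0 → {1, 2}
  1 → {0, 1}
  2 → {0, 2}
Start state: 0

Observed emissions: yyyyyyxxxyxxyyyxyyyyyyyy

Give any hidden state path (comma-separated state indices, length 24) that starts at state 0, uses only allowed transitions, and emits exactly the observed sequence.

0,2,0,2,2,0,1,1,1,0,1,1,0,2,0,1,0,2,0,2,0,2,2,2

  t0 'y' -> {0,2}, take 0 (start)
  t1 'y' -> {0,2}, take 2 (0->2 ok)
  t2 'y' -> {0,2}, take 0 (2->0 ok)
  t3 'y' -> {0,2}, take 2 (0->2 ok)
  t4 'y' -> {0,2}, take 2 (2->2 ok)
  t5 'y' -> {0,2}, take 0 (2->0 ok)
  t6 'x' -> {1}, take 1 (0->1 ok)
  t7 'x' -> {1}, take 1 (1->1 ok)
  t8 'x' -> {1}, take 1 (1->1 ok)
  t9 'y' -> {0,2}, take 0 (1->0 ok)
  t10 'x' -> {1}, take 1 (0->1 ok)
  t11 'x' -> {1}, take 1 (1->1 ok)
  t12 'y' -> {0,2}, take 0 (1->0 ok)
  t13 'y' -> {0,2}, take 2 (0->2 ok)
  t14 'y' -> {0,2}, take 0 (2->0 ok)
  t15 'x' -> {1}, take 1 (0->1 ok)
  t16 'y' -> {0,2}, take 0 (1->0 ok)
  t17 'y' -> {0,2}, take 2 (0->2 ok)
  t18 'y' -> {0,2}, take 0 (2->0 ok)
  t19 'y' -> {0,2}, take 2 (0->2 ok)
  t20 'y' -> {0,2}, take 0 (2->0 ok)
  t21 'y' -> {0,2}, take 2 (0->2 ok)
  t22 'y' -> {0,2}, take 2 (2->2 ok)
  t23 'y' -> {0,2}, take 2 (2->2 ok)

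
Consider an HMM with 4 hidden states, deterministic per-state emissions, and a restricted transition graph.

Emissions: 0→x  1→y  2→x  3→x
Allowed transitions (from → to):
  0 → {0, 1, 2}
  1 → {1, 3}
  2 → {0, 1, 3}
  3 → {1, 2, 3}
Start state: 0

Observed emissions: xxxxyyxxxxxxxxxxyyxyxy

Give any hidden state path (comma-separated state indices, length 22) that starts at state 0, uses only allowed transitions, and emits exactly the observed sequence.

  [0] x  {0,2,3}  => 0  start
  [1] x  {0,2,3}  => 0  0->0 ok
  [2] x  {0,2,3}  => 0  0->0 ok
  [3] x  {0,2,3}  => 2  0->2 ok
  [4] y  {1}  => 1  2->1 ok
  [5] y  {1}  => 1  1->1 ok
  [6] x  {0,2,3}  => 3  1->3 ok
  [7] x  {0,2,3}  => 2  3->2 ok
  [8] x  {0,2,3}  => 3  2->3 ok
  [9] x  {0,2,3}  => 3  3->3 ok
  [10] x  {0,2,3}  => 3  3->3 ok
  [11] x  {0,2,3}  => 2  3->2 ok
  [12] x  {0,2,3}  => 0  2->0 ok
  [13] x  {0,2,3}  => 0  0->0 ok
  [14] x  {0,2,3}  => 2  0->2 ok
  [15] x  {0,2,3}  => 0  2->0 ok
  [16] y  {1}  => 1  0->1 ok
  [17] y  {1}  => 1  1->1 ok
  [18] x  {0,2,3}  => 3  1->3 ok
  [19] y  {1}  => 1  3->1 ok
  [20] x  {0,2,3}  => 3  1->3 ok
  [21] y  {1}  => 1  3->1 ok

0,0,0,2,1,1,3,2,3,3,3,2,0,0,2,0,1,1,3,1,3,1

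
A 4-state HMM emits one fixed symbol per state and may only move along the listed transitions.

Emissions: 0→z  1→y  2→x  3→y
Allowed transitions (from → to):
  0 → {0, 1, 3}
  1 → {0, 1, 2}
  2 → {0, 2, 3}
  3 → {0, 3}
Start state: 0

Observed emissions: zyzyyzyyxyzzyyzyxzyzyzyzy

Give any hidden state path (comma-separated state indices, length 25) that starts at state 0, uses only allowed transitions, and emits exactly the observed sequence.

0,3,0,3,3,0,1,1,2,3,0,0,1,1,0,1,2,0,1,0,1,0,3,0,1

  0: obs=z cand={0} pick 0 [start]
  1: obs=y cand={1,3} pick 3 [0->3 ok]
  2: obs=z cand={0} pick 0 [3->0 ok]
  3: obs=y cand={1,3} pick 3 [0->3 ok]
  4: obs=y cand={1,3} pick 3 [3->3 ok]
  5: obs=z cand={0} pick 0 [3->0 ok]
  6: obs=y cand={1,3} pick 1 [0->1 ok]
  7: obs=y cand={1,3} pick 1 [1->1 ok]
  8: obs=x cand={2} pick 2 [1->2 ok]
  9: obs=y cand={1,3} pick 3 [2->3 ok]
  10: obs=z cand={0} pick 0 [3->0 ok]
  11: obs=z cand={0} pick 0 [0->0 ok]
  12: obs=y cand={1,3} pick 1 [0->1 ok]
  13: obs=y cand={1,3} pick 1 [1->1 ok]
  14: obs=z cand={0} pick 0 [1->0 ok]
  15: obs=y cand={1,3} pick 1 [0->1 ok]
  16: obs=x cand={2} pick 2 [1->2 ok]
  17: obs=z cand={0} pick 0 [2->0 ok]
  18: obs=y cand={1,3} pick 1 [0->1 ok]
  19: obs=z cand={0} pick 0 [1->0 ok]
  20: obs=y cand={1,3} pick 1 [0->1 ok]
  21: obs=z cand={0} pick 0 [1->0 ok]
  22: obs=y cand={1,3} pick 3 [0->3 ok]
  23: obs=z cand={0} pick 0 [3->0 ok]
  24: obs=y cand={1,3} pick 1 [0->1 ok]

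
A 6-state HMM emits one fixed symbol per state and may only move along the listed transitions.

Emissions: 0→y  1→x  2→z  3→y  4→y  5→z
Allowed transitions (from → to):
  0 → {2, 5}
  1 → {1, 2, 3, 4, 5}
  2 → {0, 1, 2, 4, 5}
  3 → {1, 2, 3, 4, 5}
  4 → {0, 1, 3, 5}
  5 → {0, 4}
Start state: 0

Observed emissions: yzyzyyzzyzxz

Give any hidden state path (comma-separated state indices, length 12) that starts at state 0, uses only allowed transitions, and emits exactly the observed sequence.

0,5,0,5,4,0,2,5,0,2,1,2

  [0] y  {0,3,4}  => 0  start
  [1] z  {2,5}  => 5  0->5 ok
  [2] y  {0,3,4}  => 0  5->0 ok
  [3] z  {2,5}  => 5  0->5 ok
  [4] y  {0,3,4}  => 4  5->4 ok
  [5] y  {0,3,4}  => 0  4->0 ok
  [6] z  {2,5}  => 2  0->2 ok
  [7] z  {2,5}  => 5  2->5 ok
  [8] y  {0,3,4}  => 0  5->0 ok
  [9] z  {2,5}  => 2  0->2 ok
  [10] x  {1}  => 1  2->1 ok
  [11] z  {2,5}  => 2  1->2 ok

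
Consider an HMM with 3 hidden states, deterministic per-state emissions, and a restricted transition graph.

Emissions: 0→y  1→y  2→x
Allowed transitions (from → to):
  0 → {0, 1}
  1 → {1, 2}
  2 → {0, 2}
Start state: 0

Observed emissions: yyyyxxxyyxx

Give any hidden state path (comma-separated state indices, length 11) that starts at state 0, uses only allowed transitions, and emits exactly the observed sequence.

0,0,1,1,2,2,2,0,1,2,2

  pos 0: y in {0,1}, choose 0; start
  pos 1: y in {0,1}, choose 0; 0->0 ok
  pos 2: y in {0,1}, choose 1; 0->1 ok
  pos 3: y in {0,1}, choose 1; 1->1 ok
  pos 4: x in {2}, choose 2; 1->2 ok
  pos 5: x in {2}, choose 2; 2->2 ok
  pos 6: x in {2}, choose 2; 2->2 ok
  pos 7: y in {0,1}, choose 0; 2->0 ok
  pos 8: y in {0,1}, choose 1; 0->1 ok
  pos 9: x in {2}, choose 2; 1->2 ok
  pos 10: x in {2}, choose 2; 2->2 ok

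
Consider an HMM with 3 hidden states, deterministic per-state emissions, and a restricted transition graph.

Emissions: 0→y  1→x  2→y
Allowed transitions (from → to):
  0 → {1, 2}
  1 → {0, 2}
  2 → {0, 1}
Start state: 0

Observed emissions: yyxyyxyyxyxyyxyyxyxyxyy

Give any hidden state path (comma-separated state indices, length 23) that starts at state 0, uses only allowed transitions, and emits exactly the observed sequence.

  t0 'y' -> {0,2}, take 0 (start)
  t1 'y' -> {0,2}, take 2 (0->2 ok)
  t2 'x' -> {1}, take 1 (2->1 ok)
  t3 'y' -> {0,2}, take 2 (1->2 ok)
  t4 'y' -> {0,2}, take 0 (2->0 ok)
  t5 'x' -> {1}, take 1 (0->1 ok)
  t6 'y' -> {0,2}, take 0 (1->0 ok)
  t7 'y' -> {0,2}, take 2 (0->2 ok)
  t8 'x' -> {1}, take 1 (2->1 ok)
  t9 'y' -> {0,2}, take 2 (1->2 ok)
  t10 'x' -> {1}, take 1 (2->1 ok)
  t11 'y' -> {0,2}, take 0 (1->0 ok)
  t12 'y' -> {0,2}, take 2 (0->2 ok)
  t13 'x' -> {1}, take 1 (2->1 ok)
  t14 'y' -> {0,2}, take 0 (1->0 ok)
  t15 'y' -> {0,2}, take 2 (0->2 ok)
  t16 'x' -> {1}, take 1 (2->1 ok)
  t17 'y' -> {0,2}, take 0 (1->0 ok)
  t18 'x' -> {1}, take 1 (0->1 ok)
  t19 'y' -> {0,2}, take 2 (1->2 ok)
  t20 'x' -> {1}, take 1 (2->1 ok)
  t21 'y' -> {0,2}, take 0 (1->0 ok)
  t22 'y' -> {0,2}, take 2 (0->2 ok)

0,2,1,2,0,1,0,2,1,2,1,0,2,1,0,2,1,0,1,2,1,0,2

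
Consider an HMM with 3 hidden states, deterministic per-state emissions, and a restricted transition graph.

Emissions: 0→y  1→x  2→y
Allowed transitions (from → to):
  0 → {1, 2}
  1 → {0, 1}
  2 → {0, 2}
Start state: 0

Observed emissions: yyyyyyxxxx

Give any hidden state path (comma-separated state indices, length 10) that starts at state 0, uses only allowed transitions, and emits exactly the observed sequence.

0,2,0,2,2,0,1,1,1,1

  [0] y  {0,2}  => 0  start
  [1] y  {0,2}  => 2  0->2 ok
  [2] y  {0,2}  => 0  2->0 ok
  [3] y  {0,2}  => 2  0->2 ok
  [4] y  {0,2}  => 2  2->2 ok
  [5] y  {0,2}  => 0  2->0 ok
  [6] x  {1}  => 1  0->1 ok
  [7] x  {1}  => 1  1->1 ok
  [8] x  {1}  => 1  1->1 ok
  [9] x  {1}  => 1  1->1 ok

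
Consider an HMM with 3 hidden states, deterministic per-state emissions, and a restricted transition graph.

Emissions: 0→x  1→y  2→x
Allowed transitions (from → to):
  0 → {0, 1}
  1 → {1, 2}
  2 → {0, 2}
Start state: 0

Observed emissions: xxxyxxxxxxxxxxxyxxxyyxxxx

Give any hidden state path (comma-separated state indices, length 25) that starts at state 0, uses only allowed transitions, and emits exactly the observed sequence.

  t0 'x' -> {0,2}, take 0 (start)
  t1 'x' -> {0,2}, take 0 (0->0 ok)
  t2 'x' -> {0,2}, take 0 (0->0 ok)
  t3 'y' -> {1}, take 1 (0->1 ok)
  t4 'x' -> {0,2}, take 2 (1->2 ok)
  t5 'x' -> {0,2}, take 2 (2->2 ok)
  t6 'x' -> {0,2}, take 2 (2->2 ok)
  t7 'x' -> {0,2}, take 2 (2->2 ok)
  t8 'x' -> {0,2}, take 2 (2->2 ok)
  t9 'x' -> {0,2}, take 2 (2->2 ok)
  t10 'x' -> {0,2}, take 2 (2->2 ok)
  t11 'x' -> {0,2}, take 0 (2->0 ok)
  t12 'x' -> {0,2}, take 0 (0->0 ok)
  t13 'x' -> {0,2}, take 0 (0->0 ok)
  t14 'x' -> {0,2}, take 0 (0->0 ok)
  t15 'y' -> {1}, take 1 (0->1 ok)
  t16 'x' -> {0,2}, take 2 (1->2 ok)
  t17 'x' -> {0,2}, take 2 (2->2 ok)
  t18 'x' -> {0,2}, take 0 (2->0 ok)
  t19 'y' -> {1}, take 1 (0->1 ok)
  t20 'y' -> {1}, take 1 (1->1 ok)
  t21 'x' -> {0,2}, take 2 (1->2 ok)
  t22 'x' -> {0,2}, take 0 (2->0 ok)
  t23 'x' -> {0,2}, take 0 (0->0 ok)
  t24 'x' -> {0,2}, take 0 (0->0 ok)

0,0,0,1,2,2,2,2,2,2,2,0,0,0,0,1,2,2,0,1,1,2,0,0,0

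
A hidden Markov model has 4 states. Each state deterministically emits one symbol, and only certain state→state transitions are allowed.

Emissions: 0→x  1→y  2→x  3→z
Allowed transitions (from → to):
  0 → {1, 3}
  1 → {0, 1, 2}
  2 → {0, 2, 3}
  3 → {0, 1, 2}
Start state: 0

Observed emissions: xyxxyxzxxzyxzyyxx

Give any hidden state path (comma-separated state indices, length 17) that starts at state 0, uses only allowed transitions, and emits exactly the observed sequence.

0,1,2,0,1,0,3,2,2,3,1,2,3,1,1,2,2

  pos 0: x in {0,2}, choose 0; start
  pos 1: y in {1}, choose 1; 0->1 ok
  pos 2: x in {0,2}, choose 2; 1->2 ok
  pos 3: x in {0,2}, choose 0; 2->0 ok
  pos 4: y in {1}, choose 1; 0->1 ok
  pos 5: x in {0,2}, choose 0; 1->0 ok
  pos 6: z in {3}, choose 3; 0->3 ok
  pos 7: x in {0,2}, choose 2; 3->2 ok
  pos 8: x in {0,2}, choose 2; 2->2 ok
  pos 9: z in {3}, choose 3; 2->3 ok
  pos 10: y in {1}, choose 1; 3->1 ok
  pos 11: x in {0,2}, choose 2; 1->2 ok
  pos 12: z in {3}, choose 3; 2->3 ok
  pos 13: y in {1}, choose 1; 3->1 ok
  pos 14: y in {1}, choose 1; 1->1 ok
  pos 15: x in {0,2}, choose 2; 1->2 ok
  pos 16: x in {0,2}, choose 2; 2->2 ok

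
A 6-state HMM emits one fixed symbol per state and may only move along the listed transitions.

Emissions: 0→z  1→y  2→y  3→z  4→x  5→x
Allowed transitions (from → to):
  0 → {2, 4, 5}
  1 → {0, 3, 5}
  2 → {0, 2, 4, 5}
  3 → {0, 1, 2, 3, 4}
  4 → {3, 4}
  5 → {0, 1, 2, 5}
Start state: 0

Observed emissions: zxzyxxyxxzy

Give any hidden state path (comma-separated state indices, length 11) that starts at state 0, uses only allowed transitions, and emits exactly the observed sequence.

  t0 'z' -> {0,3}, take 0 (start)
  t1 'x' -> {4,5}, take 4 (0->4 ok)
  t2 'z' -> {0,3}, take 3 (4->3 ok)
  t3 'y' -> {1,2}, take 1 (3->1 ok)
  t4 'x' -> {4,5}, take 5 (1->5 ok)
  t5 'x' -> {4,5}, take 5 (5->5 ok)
  t6 'y' -> {1,2}, take 2 (5->2 ok)
  t7 'x' -> {4,5}, take 4 (2->4 ok)
  t8 'x' -> {4,5}, take 4 (4->4 ok)
  t9 'z' -> {0,3}, take 3 (4->3 ok)
  t10 'y' -> {1,2}, take 2 (3->2 ok)

0,4,3,1,5,5,2,4,4,3,2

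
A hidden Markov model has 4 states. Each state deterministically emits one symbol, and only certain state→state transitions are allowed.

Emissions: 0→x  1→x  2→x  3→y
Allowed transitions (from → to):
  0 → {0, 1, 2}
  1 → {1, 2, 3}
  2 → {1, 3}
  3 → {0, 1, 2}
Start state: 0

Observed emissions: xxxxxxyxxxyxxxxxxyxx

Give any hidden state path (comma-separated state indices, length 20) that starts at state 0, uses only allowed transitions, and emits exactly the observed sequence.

0,1,1,2,1,2,3,2,1,1,3,0,0,1,1,1,1,3,0,0

  pos 0: x in {0,1,2}, choose 0; start
  pos 1: x in {0,1,2}, choose 1; 0->1 ok
  pos 2: x in {0,1,2}, choose 1; 1->1 ok
  pos 3: x in {0,1,2}, choose 2; 1->2 ok
  pos 4: x in {0,1,2}, choose 1; 2->1 ok
  pos 5: x in {0,1,2}, choose 2; 1->2 ok
  pos 6: y in {3}, choose 3; 2->3 ok
  pos 7: x in {0,1,2}, choose 2; 3->2 ok
  pos 8: x in {0,1,2}, choose 1; 2->1 ok
  pos 9: x in {0,1,2}, choose 1; 1->1 ok
  pos 10: y in {3}, choose 3; 1->3 ok
  pos 11: x in {0,1,2}, choose 0; 3->0 ok
  pos 12: x in {0,1,2}, choose 0; 0->0 ok
  pos 13: x in {0,1,2}, choose 1; 0->1 ok
  pos 14: x in {0,1,2}, choose 1; 1->1 ok
  pos 15: x in {0,1,2}, choose 1; 1->1 ok
  pos 16: x in {0,1,2}, choose 1; 1->1 ok
  pos 17: y in {3}, choose 3; 1->3 ok
  pos 18: x in {0,1,2}, choose 0; 3->0 ok
  pos 19: x in {0,1,2}, choose 0; 0->0 ok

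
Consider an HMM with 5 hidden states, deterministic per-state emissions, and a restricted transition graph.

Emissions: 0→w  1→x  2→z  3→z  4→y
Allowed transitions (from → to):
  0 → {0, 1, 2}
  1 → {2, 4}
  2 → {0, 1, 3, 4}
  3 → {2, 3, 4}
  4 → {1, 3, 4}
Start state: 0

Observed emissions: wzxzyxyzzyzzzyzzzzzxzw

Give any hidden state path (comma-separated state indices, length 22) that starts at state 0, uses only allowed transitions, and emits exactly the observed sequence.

  0: obs=w cand={0} pick 0 [start]
  1: obs=z cand={2,3} pick 2 [0->2 ok]
  2: obs=x cand={1} pick 1 [2->1 ok]
  3: obs=z cand={2,3} pick 2 [1->2 ok]
  4: obs=y cand={4} pick 4 [2->4 ok]
  5: obs=x cand={1} pick 1 [4->1 ok]
  6: obs=y cand={4} pick 4 [1->4 ok]
  7: obs=z cand={2,3} pick 3 [4->3 ok]
  8: obs=z cand={2,3} pick 3 [3->3 ok]
  9: obs=y cand={4} pick 4 [3->4 ok]
  10: obs=z cand={2,3} pick 3 [4->3 ok]
  11: obs=z cand={2,3} pick 3 [3->3 ok]
  12: obs=z cand={2,3} pick 2 [3->2 ok]
  13: obs=y cand={4} pick 4 [2->4 ok]
  14: obs=z cand={2,3} pick 3 [4->3 ok]
  15: obs=z cand={2,3} pick 3 [3->3 ok]
  16: obs=z cand={2,3} pick 3 [3->3 ok]
  17: obs=z cand={2,3} pick 3 [3->3 ok]
  18: obs=z cand={2,3} pick 2 [3->2 ok]
  19: obs=x cand={1} pick 1 [2->1 ok]
  20: obs=z cand={2,3} pick 2 [1->2 ok]
  21: obs=w cand={0} pick 0 [2->0 ok]

0,2,1,2,4,1,4,3,3,4,3,3,2,4,3,3,3,3,2,1,2,0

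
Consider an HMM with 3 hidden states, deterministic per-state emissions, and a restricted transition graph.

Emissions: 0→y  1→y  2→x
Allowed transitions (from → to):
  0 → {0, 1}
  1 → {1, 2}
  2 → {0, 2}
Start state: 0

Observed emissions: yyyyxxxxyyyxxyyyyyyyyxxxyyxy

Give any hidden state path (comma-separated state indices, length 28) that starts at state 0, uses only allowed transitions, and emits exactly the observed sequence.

0,0,0,1,2,2,2,2,0,1,1,2,2,0,0,0,0,1,1,1,1,2,2,2,0,1,2,0

  0: obs=y cand={0,1} pick 0 [start]
  1: obs=y cand={0,1} pick 0 [0->0 ok]
  2: obs=y cand={0,1} pick 0 [0->0 ok]
  3: obs=y cand={0,1} pick 1 [0->1 ok]
  4: obs=x cand={2} pick 2 [1->2 ok]
  5: obs=x cand={2} pick 2 [2->2 ok]
  6: obs=x cand={2} pick 2 [2->2 ok]
  7: obs=x cand={2} pick 2 [2->2 ok]
  8: obs=y cand={0,1} pick 0 [2->0 ok]
  9: obs=y cand={0,1} pick 1 [0->1 ok]
  10: obs=y cand={0,1} pick 1 [1->1 ok]
  11: obs=x cand={2} pick 2 [1->2 ok]
  12: obs=x cand={2} pick 2 [2->2 ok]
  13: obs=y cand={0,1} pick 0 [2->0 ok]
  14: obs=y cand={0,1} pick 0 [0->0 ok]
  15: obs=y cand={0,1} pick 0 [0->0 ok]
  16: obs=y cand={0,1} pick 0 [0->0 ok]
  17: obs=y cand={0,1} pick 1 [0->1 ok]
  18: obs=y cand={0,1} pick 1 [1->1 ok]
  19: obs=y cand={0,1} pick 1 [1->1 ok]
  20: obs=y cand={0,1} pick 1 [1->1 ok]
  21: obs=x cand={2} pick 2 [1->2 ok]
  22: obs=x cand={2} pick 2 [2->2 ok]
  23: obs=x cand={2} pick 2 [2->2 ok]
  24: obs=y cand={0,1} pick 0 [2->0 ok]
  25: obs=y cand={0,1} pick 1 [0->1 ok]
  26: obs=x cand={2} pick 2 [1->2 ok]
  27: obs=y cand={0,1} pick 0 [2->0 ok]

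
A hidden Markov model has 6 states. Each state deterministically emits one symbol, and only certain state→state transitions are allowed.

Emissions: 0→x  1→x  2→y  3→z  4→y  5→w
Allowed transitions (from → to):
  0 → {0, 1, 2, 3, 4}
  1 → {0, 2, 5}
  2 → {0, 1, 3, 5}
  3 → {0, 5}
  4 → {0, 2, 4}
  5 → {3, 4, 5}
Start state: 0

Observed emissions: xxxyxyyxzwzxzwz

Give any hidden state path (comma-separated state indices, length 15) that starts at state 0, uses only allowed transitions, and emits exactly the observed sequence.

  pos 0: x in {0,1}, choose 0; start
  pos 1: x in {0,1}, choose 0; 0->0 ok
  pos 2: x in {0,1}, choose 1; 0->1 ok
  pos 3: y in {2,4}, choose 2; 1->2 ok
  pos 4: x in {0,1}, choose 0; 2->0 ok
  pos 5: y in {2,4}, choose 4; 0->4 ok
  pos 6: y in {2,4}, choose 4; 4->4 ok
  pos 7: x in {0,1}, choose 0; 4->0 ok
  pos 8: z in {3}, choose 3; 0->3 ok
  pos 9: w in {5}, choose 5; 3->5 ok
  pos 10: z in {3}, choose 3; 5->3 ok
  pos 11: x in {0,1}, choose 0; 3->0 ok
  pos 12: z in {3}, choose 3; 0->3 ok
  pos 13: w in {5}, choose 5; 3->5 ok
  pos 14: z in {3}, choose 3; 5->3 ok

0,0,1,2,0,4,4,0,3,5,3,0,3,5,3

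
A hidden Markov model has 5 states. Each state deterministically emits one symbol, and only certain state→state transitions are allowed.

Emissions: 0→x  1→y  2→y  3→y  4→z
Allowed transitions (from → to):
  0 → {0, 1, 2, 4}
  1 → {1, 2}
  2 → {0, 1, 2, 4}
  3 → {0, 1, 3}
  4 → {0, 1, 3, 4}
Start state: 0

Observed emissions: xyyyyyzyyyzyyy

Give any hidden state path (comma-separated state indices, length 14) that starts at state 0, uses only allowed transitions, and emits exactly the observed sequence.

0,1,1,1,1,2,4,3,1,2,4,3,1,1

  t0 'x' -> {0}, take 0 (start)
  t1 'y' -> {1,2,3}, take 1 (0->1 ok)
  t2 'y' -> {1,2,3}, take 1 (1->1 ok)
  t3 'y' -> {1,2,3}, take 1 (1->1 ok)
  t4 'y' -> {1,2,3}, take 1 (1->1 ok)
  t5 'y' -> {1,2,3}, take 2 (1->2 ok)
  t6 'z' -> {4}, take 4 (2->4 ok)
  t7 'y' -> {1,2,3}, take 3 (4->3 ok)
  t8 'y' -> {1,2,3}, take 1 (3->1 ok)
  t9 'y' -> {1,2,3}, take 2 (1->2 ok)
  t10 'z' -> {4}, take 4 (2->4 ok)
  t11 'y' -> {1,2,3}, take 3 (4->3 ok)
  t12 'y' -> {1,2,3}, take 1 (3->1 ok)
  t13 'y' -> {1,2,3}, take 1 (1->1 ok)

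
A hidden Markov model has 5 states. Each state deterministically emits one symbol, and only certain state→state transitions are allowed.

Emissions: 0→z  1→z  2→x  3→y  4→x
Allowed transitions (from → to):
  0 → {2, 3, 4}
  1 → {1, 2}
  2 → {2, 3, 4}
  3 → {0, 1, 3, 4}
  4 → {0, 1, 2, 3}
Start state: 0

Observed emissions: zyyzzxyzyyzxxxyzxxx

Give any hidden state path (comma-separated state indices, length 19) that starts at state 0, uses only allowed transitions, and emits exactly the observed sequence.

  pos 0: z in {0,1}, choose 0; start
  pos 1: y in {3}, choose 3; 0->3 ok
  pos 2: y in {3}, choose 3; 3->3 ok
  pos 3: z in {0,1}, choose 1; 3->1 ok
  pos 4: z in {0,1}, choose 1; 1->1 ok
  pos 5: x in {2,4}, choose 2; 1->2 ok
  pos 6: y in {3}, choose 3; 2->3 ok
  pos 7: z in {0,1}, choose 0; 3->0 ok
  pos 8: y in {3}, choose 3; 0->3 ok
  pos 9: y in {3}, choose 3; 3->3 ok
  pos 10: z in {0,1}, choose 1; 3->1 ok
  pos 11: x in {2,4}, choose 2; 1->2 ok
  pos 12: x in {2,4}, choose 4; 2->4 ok
  pos 13: x in {2,4}, choose 2; 4->2 ok
  pos 14: y in {3}, choose 3; 2->3 ok
  pos 15: z in {0,1}, choose 0; 3->0 ok
  pos 16: x in {2,4}, choose 2; 0->2 ok
  pos 17: x in {2,4}, choose 2; 2->2 ok
  pos 18: x in {2,4}, choose 4; 2->4 ok

0,3,3,1,1,2,3,0,3,3,1,2,4,2,3,0,2,2,4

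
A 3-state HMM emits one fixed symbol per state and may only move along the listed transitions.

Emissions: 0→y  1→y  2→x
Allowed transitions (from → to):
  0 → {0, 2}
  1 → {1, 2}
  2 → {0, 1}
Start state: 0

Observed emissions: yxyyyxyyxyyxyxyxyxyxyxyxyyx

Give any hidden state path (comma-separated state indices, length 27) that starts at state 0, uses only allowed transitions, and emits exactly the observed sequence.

0,2,0,0,0,2,0,0,2,1,1,2,1,2,1,2,1,2,0,2,0,2,0,2,1,1,2

  [0] y  {0,1}  => 0  start
  [1] x  {2}  => 2  0->2 ok
  [2] y  {0,1}  => 0  2->0 ok
  [3] y  {0,1}  => 0  0->0 ok
  [4] y  {0,1}  => 0  0->0 ok
  [5] x  {2}  => 2  0->2 ok
  [6] y  {0,1}  => 0  2->0 ok
  [7] y  {0,1}  => 0  0->0 ok
  [8] x  {2}  => 2  0->2 ok
  [9] y  {0,1}  => 1  2->1 ok
  [10] y  {0,1}  => 1  1->1 ok
  [11] x  {2}  => 2  1->2 ok
  [12] y  {0,1}  => 1  2->1 ok
  [13] x  {2}  => 2  1->2 ok
  [14] y  {0,1}  => 1  2->1 ok
  [15] x  {2}  => 2  1->2 ok
  [16] y  {0,1}  => 1  2->1 ok
  [17] x  {2}  => 2  1->2 ok
  [18] y  {0,1}  => 0  2->0 ok
  [19] x  {2}  => 2  0->2 ok
  [20] y  {0,1}  => 0  2->0 ok
  [21] x  {2}  => 2  0->2 ok
  [22] y  {0,1}  => 0  2->0 ok
  [23] x  {2}  => 2  0->2 ok
  [24] y  {0,1}  => 1  2->1 ok
  [25] y  {0,1}  => 1  1->1 ok
  [26] x  {2}  => 2  1->2 ok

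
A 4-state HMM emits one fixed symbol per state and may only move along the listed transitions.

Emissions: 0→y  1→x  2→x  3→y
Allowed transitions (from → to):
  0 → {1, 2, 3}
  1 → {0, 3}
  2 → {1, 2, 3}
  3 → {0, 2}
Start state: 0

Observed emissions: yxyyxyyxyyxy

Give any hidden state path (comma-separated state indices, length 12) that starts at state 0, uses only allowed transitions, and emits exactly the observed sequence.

  [0] y  {0,3}  => 0  start
  [1] x  {1,2}  => 1  0->1 ok
  [2] y  {0,3}  => 3  1->3 ok
  [3] y  {0,3}  => 0  3->0 ok
  [4] x  {1,2}  => 1  0->1 ok
  [5] y  {0,3}  => 3  1->3 ok
  [6] y  {0,3}  => 0  3->0 ok
  [7] x  {1,2}  => 1  0->1 ok
  [8] y  {0,3}  => 3  1->3 ok
  [9] y  {0,3}  => 0  3->0 ok
  [10] x  {1,2}  => 1  0->1 ok
  [11] y  {0,3}  => 3  1->3 ok

0,1,3,0,1,3,0,1,3,0,1,3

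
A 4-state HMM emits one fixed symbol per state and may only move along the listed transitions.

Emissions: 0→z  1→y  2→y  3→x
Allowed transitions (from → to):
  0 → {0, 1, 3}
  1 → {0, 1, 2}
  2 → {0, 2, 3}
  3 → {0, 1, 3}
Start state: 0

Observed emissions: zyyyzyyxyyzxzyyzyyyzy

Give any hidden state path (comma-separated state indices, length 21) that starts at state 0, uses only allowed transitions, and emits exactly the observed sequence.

  [0] z  {0}  => 0  start
  [1] y  {1,2}  => 1  0->1 ok
  [2] y  {1,2}  => 1  1->1 ok
  [3] y  {1,2}  => 2  1->2 ok
  [4] z  {0}  => 0  2->0 ok
  [5] y  {1,2}  => 1  0->1 ok
  [6] y  {1,2}  => 2  1->2 ok
  [7] x  {3}  => 3  2->3 ok
  [8] y  {1,2}  => 1  3->1 ok
  [9] y  {1,2}  => 2  1->2 ok
  [10] z  {0}  => 0  2->0 ok
  [11] x  {3}  => 3  0->3 ok
  [12] z  {0}  => 0  3->0 ok
  [13] y  {1,2}  => 1  0->1 ok
  [14] y  {1,2}  => 2  1->2 ok
  [15] z  {0}  => 0  2->0 ok
  [16] y  {1,2}  => 1  0->1 ok
  [17] y  {1,2}  => 1  1->1 ok
  [18] y  {1,2}  => 2  1->2 ok
  [19] z  {0}  => 0  2->0 ok
  [20] y  {1,2}  => 1  0->1 ok

0,1,1,2,0,1,2,3,1,2,0,3,0,1,2,0,1,1,2,0,1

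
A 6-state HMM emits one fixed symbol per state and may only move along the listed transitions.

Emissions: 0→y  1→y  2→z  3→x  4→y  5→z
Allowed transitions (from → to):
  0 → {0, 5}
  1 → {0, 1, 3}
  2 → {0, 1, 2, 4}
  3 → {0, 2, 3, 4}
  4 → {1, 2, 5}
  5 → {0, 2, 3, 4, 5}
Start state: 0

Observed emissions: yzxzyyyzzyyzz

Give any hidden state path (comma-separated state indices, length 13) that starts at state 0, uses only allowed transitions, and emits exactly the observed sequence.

  0: obs=y cand={0,1,4} pick 0 [start]
  1: obs=z cand={2,5} pick 5 [0->5 ok]
  2: obs=x cand={3} pick 3 [5->3 ok]
  3: obs=z cand={2,5} pick 2 [3->2 ok]
  4: obs=y cand={0,1,4} pick 0 [2->0 ok]
  5: obs=y cand={0,1,4} pick 0 [0->0 ok]
  6: obs=y cand={0,1,4} pick 0 [0->0 ok]
  7: obs=z cand={2,5} pick 5 [0->5 ok]
  8: obs=z cand={2,5} pick 5 [5->5 ok]
  9: obs=y cand={0,1,4} pick 0 [5->0 ok]
  10: obs=y cand={0,1,4} pick 0 [0->0 ok]
  11: obs=z cand={2,5} pick 5 [0->5 ok]
  12: obs=z cand={2,5} pick 2 [5->2 ok]

0,5,3,2,0,0,0,5,5,0,0,5,2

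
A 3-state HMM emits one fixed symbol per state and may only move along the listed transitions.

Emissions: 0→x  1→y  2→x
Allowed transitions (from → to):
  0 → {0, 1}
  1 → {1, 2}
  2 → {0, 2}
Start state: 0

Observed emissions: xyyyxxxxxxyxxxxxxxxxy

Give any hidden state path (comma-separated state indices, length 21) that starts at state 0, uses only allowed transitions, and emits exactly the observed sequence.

0,1,1,1,2,2,2,2,0,0,1,2,2,2,0,0,0,0,0,0,1

  [0] x  {0,2}  => 0  start
  [1] y  {1}  => 1  0->1 ok
  [2] y  {1}  => 1  1->1 ok
  [3] y  {1}  => 1  1->1 ok
  [4] x  {0,2}  => 2  1->2 ok
  [5] x  {0,2}  => 2  2->2 ok
  [6] x  {0,2}  => 2  2->2 ok
  [7] x  {0,2}  => 2  2->2 ok
  [8] x  {0,2}  => 0  2->0 ok
  [9] x  {0,2}  => 0  0->0 ok
  [10] y  {1}  => 1  0->1 ok
  [11] x  {0,2}  => 2  1->2 ok
  [12] x  {0,2}  => 2  2->2 ok
  [13] x  {0,2}  => 2  2->2 ok
  [14] x  {0,2}  => 0  2->0 ok
  [15] x  {0,2}  => 0  0->0 ok
  [16] x  {0,2}  => 0  0->0 ok
  [17] x  {0,2}  => 0  0->0 ok
  [18] x  {0,2}  => 0  0->0 ok
  [19] x  {0,2}  => 0  0->0 ok
  [20] y  {1}  => 1  0->1 ok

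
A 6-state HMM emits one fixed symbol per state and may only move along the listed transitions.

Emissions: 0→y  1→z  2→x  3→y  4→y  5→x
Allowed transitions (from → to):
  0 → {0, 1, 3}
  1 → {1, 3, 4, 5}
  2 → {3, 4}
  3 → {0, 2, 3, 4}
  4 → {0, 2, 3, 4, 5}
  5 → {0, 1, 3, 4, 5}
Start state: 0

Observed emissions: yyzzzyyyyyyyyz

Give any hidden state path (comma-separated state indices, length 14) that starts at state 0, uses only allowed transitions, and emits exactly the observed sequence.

0,0,1,1,1,4,3,3,4,3,4,4,0,1

  pos 0: y in {0,3,4}, choose 0; start
  pos 1: y in {0,3,4}, choose 0; 0->0 ok
  pos 2: z in {1}, choose 1; 0->1 ok
  pos 3: z in {1}, choose 1; 1->1 ok
  pos 4: z in {1}, choose 1; 1->1 ok
  pos 5: y in {0,3,4}, choose 4; 1->4 ok
  pos 6: y in {0,3,4}, choose 3; 4->3 ok
  pos 7: y in {0,3,4}, choose 3; 3->3 ok
  pos 8: y in {0,3,4}, choose 4; 3->4 ok
  pos 9: y in {0,3,4}, choose 3; 4->3 ok
  pos 10: y in {0,3,4}, choose 4; 3->4 ok
  pos 11: y in {0,3,4}, choose 4; 4->4 ok
  pos 12: y in {0,3,4}, choose 0; 4->0 ok
  pos 13: z in {1}, choose 1; 0->1 ok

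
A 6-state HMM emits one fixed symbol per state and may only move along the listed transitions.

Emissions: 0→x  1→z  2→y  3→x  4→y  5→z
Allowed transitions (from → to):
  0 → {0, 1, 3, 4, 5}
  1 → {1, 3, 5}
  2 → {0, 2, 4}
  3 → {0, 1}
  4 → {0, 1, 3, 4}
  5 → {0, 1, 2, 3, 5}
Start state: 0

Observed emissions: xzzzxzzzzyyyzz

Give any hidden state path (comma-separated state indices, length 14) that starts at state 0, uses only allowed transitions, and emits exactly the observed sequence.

0,1,5,1,3,1,1,5,5,2,4,4,1,5

  t0 'x' -> {0,3}, take 0 (start)
  t1 'z' -> {1,5}, take 1 (0->1 ok)
  t2 'z' -> {1,5}, take 5 (1->5 ok)
  t3 'z' -> {1,5}, take 1 (5->1 ok)
  t4 'x' -> {0,3}, take 3 (1->3 ok)
  t5 'z' -> {1,5}, take 1 (3->1 ok)
  t6 'z' -> {1,5}, take 1 (1->1 ok)
  t7 'z' -> {1,5}, take 5 (1->5 ok)
  t8 'z' -> {1,5}, take 5 (5->5 ok)
  t9 'y' -> {2,4}, take 2 (5->2 ok)
  t10 'y' -> {2,4}, take 4 (2->4 ok)
  t11 'y' -> {2,4}, take 4 (4->4 ok)
  t12 'z' -> {1,5}, take 1 (4->1 ok)
  t13 'z' -> {1,5}, take 5 (1->5 ok)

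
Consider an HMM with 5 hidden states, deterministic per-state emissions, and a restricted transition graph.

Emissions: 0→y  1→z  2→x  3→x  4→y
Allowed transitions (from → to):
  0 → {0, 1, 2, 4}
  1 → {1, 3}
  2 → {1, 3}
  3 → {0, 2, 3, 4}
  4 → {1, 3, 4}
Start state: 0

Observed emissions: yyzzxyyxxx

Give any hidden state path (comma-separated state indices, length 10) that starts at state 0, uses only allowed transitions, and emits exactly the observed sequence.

0,4,1,1,3,0,4,3,2,3

  pos 0: y in {0,4}, choose 0; start
  pos 1: y in {0,4}, choose 4; 0->4 ok
  pos 2: z in {1}, choose 1; 4->1 ok
  pos 3: z in {1}, choose 1; 1->1 ok
  pos 4: x in {2,3}, choose 3; 1->3 ok
  pos 5: y in {0,4}, choose 0; 3->0 ok
  pos 6: y in {0,4}, choose 4; 0->4 ok
  pos 7: x in {2,3}, choose 3; 4->3 ok
  pos 8: x in {2,3}, choose 2; 3->2 ok
  pos 9: x in {2,3}, choose 3; 2->3 ok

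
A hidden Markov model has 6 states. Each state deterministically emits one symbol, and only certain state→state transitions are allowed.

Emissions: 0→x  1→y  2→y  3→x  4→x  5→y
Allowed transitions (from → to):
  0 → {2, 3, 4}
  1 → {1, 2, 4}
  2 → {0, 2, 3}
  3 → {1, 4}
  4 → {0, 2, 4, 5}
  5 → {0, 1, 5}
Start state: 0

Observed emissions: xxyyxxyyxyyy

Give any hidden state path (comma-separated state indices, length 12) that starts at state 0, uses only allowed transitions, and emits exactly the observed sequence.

0,3,1,2,0,4,5,5,0,2,2,2

  0: obs=x cand={0,3,4} pick 0 [start]
  1: obs=x cand={0,3,4} pick 3 [0->3 ok]
  2: obs=y cand={1,2,5} pick 1 [3->1 ok]
  3: obs=y cand={1,2,5} pick 2 [1->2 ok]
  4: obs=x cand={0,3,4} pick 0 [2->0 ok]
  5: obs=x cand={0,3,4} pick 4 [0->4 ok]
  6: obs=y cand={1,2,5} pick 5 [4->5 ok]
  7: obs=y cand={1,2,5} pick 5 [5->5 ok]
  8: obs=x cand={0,3,4} pick 0 [5->0 ok]
  9: obs=y cand={1,2,5} pick 2 [0->2 ok]
  10: obs=y cand={1,2,5} pick 2 [2->2 ok]
  11: obs=y cand={1,2,5} pick 2 [2->2 ok]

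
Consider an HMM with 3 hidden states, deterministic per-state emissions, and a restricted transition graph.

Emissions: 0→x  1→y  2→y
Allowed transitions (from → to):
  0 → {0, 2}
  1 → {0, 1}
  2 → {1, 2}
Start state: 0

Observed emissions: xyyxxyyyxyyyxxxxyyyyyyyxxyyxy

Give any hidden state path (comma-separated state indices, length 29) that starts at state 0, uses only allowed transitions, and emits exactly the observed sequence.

0,2,1,0,0,2,2,1,0,2,1,1,0,0,0,0,2,2,2,2,2,1,1,0,0,2,1,0,2

  0: obs=x cand={0} pick 0 [start]
  1: obs=y cand={1,2} pick 2 [0->2 ok]
  2: obs=y cand={1,2} pick 1 [2->1 ok]
  3: obs=x cand={0} pick 0 [1->0 ok]
  4: obs=x cand={0} pick 0 [0->0 ok]
  5: obs=y cand={1,2} pick 2 [0->2 ok]
  6: obs=y cand={1,2} pick 2 [2->2 ok]
  7: obs=y cand={1,2} pick 1 [2->1 ok]
  8: obs=x cand={0} pick 0 [1->0 ok]
  9: obs=y cand={1,2} pick 2 [0->2 ok]
  10: obs=y cand={1,2} pick 1 [2->1 ok]
  11: obs=y cand={1,2} pick 1 [1->1 ok]
  12: obs=x cand={0} pick 0 [1->0 ok]
  13: obs=x cand={0} pick 0 [0->0 ok]
  14: obs=x cand={0} pick 0 [0->0 ok]
  15: obs=x cand={0} pick 0 [0->0 ok]
  16: obs=y cand={1,2} pick 2 [0->2 ok]
  17: obs=y cand={1,2} pick 2 [2->2 ok]
  18: obs=y cand={1,2} pick 2 [2->2 ok]
  19: obs=y cand={1,2} pick 2 [2->2 ok]
  20: obs=y cand={1,2} pick 2 [2->2 ok]
  21: obs=y cand={1,2} pick 1 [2->1 ok]
  22: obs=y cand={1,2} pick 1 [1->1 ok]
  23: obs=x cand={0} pick 0 [1->0 ok]
  24: obs=x cand={0} pick 0 [0->0 ok]
  25: obs=y cand={1,2} pick 2 [0->2 ok]
  26: obs=y cand={1,2} pick 1 [2->1 ok]
  27: obs=x cand={0} pick 0 [1->0 ok]
  28: obs=y cand={1,2} pick 2 [0->2 ok]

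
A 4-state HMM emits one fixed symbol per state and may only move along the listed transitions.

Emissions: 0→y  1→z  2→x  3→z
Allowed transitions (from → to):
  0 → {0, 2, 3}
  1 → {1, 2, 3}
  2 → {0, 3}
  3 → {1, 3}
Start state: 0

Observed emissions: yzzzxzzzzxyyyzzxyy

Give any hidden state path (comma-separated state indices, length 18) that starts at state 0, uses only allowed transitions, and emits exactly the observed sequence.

0,3,1,1,2,3,3,1,1,2,0,0,0,3,1,2,0,0

  t0 'y' -> {0}, take 0 (start)
  t1 'z' -> {1,3}, take 3 (0->3 ok)
  t2 'z' -> {1,3}, take 1 (3->1 ok)
  t3 'z' -> {1,3}, take 1 (1->1 ok)
  t4 'x' -> {2}, take 2 (1->2 ok)
  t5 'z' -> {1,3}, take 3 (2->3 ok)
  t6 'z' -> {1,3}, take 3 (3->3 ok)
  t7 'z' -> {1,3}, take 1 (3->1 ok)
  t8 'z' -> {1,3}, take 1 (1->1 ok)
  t9 'x' -> {2}, take 2 (1->2 ok)
  t10 'y' -> {0}, take 0 (2->0 ok)
  t11 'y' -> {0}, take 0 (0->0 ok)
  t12 'y' -> {0}, take 0 (0->0 ok)
  t13 'z' -> {1,3}, take 3 (0->3 ok)
  t14 'z' -> {1,3}, take 1 (3->1 ok)
  t15 'x' -> {2}, take 2 (1->2 ok)
  t16 'y' -> {0}, take 0 (2->0 ok)
  t17 'y' -> {0}, take 0 (0->0 ok)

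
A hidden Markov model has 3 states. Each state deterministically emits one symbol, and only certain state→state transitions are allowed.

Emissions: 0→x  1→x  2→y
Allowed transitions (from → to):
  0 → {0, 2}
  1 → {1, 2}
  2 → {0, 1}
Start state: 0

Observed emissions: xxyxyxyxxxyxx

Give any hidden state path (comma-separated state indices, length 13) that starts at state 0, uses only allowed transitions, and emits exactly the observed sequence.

  [0] x  {0,1}  => 0  start
  [1] x  {0,1}  => 0  0->0 ok
  [2] y  {2}  => 2  0->2 ok
  [3] x  {0,1}  => 0  2->0 ok
  [4] y  {2}  => 2  0->2 ok
  [5] x  {0,1}  => 1  2->1 ok
  [6] y  {2}  => 2  1->2 ok
  [7] x  {0,1}  => 0  2->0 ok
  [8] x  {0,1}  => 0  0->0 ok
  [9] x  {0,1}  => 0  0->0 ok
  [10] y  {2}  => 2  0->2 ok
  [11] x  {0,1}  => 1  2->1 ok
  [12] x  {0,1}  => 1  1->1 ok

0,0,2,0,2,1,2,0,0,0,2,1,1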